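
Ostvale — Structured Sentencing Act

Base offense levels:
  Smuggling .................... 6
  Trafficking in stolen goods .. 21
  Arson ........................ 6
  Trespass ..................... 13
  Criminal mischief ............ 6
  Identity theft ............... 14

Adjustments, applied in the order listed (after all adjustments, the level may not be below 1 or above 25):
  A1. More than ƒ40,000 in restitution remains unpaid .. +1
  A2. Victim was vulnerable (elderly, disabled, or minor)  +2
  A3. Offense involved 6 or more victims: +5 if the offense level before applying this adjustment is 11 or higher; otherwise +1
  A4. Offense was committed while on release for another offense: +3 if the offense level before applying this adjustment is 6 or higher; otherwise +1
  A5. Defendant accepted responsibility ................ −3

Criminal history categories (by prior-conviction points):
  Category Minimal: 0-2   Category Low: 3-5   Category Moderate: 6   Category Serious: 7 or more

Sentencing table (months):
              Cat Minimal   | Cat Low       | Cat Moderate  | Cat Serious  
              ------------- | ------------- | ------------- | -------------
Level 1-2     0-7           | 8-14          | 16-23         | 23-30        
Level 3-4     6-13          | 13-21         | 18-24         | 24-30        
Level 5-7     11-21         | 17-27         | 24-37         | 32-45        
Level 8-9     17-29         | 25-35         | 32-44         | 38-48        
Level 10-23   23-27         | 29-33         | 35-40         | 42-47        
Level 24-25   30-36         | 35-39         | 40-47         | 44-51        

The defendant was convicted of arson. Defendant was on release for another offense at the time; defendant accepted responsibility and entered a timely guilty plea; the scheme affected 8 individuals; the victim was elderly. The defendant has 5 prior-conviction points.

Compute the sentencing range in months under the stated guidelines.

25-35 months

Base offense level for arson: 6.
A1 does not apply.
A2 applies: 6 + 2 = 8.
A3 applies (level before this adjustment is 8 < 11, so +1): 8 + 1 = 9.
A4 applies (level before this adjustment is 9 ≥ 6, so +3): 9 + 3 = 12.
A5 applies: 12 − 3 = 9.
Final offense level: 9.
Criminal history: 5 prior points → Category Low (3-5).
Level 9 falls in the 8-9 band.
Grid: Level 8-9 × Category Low = 25-35 months.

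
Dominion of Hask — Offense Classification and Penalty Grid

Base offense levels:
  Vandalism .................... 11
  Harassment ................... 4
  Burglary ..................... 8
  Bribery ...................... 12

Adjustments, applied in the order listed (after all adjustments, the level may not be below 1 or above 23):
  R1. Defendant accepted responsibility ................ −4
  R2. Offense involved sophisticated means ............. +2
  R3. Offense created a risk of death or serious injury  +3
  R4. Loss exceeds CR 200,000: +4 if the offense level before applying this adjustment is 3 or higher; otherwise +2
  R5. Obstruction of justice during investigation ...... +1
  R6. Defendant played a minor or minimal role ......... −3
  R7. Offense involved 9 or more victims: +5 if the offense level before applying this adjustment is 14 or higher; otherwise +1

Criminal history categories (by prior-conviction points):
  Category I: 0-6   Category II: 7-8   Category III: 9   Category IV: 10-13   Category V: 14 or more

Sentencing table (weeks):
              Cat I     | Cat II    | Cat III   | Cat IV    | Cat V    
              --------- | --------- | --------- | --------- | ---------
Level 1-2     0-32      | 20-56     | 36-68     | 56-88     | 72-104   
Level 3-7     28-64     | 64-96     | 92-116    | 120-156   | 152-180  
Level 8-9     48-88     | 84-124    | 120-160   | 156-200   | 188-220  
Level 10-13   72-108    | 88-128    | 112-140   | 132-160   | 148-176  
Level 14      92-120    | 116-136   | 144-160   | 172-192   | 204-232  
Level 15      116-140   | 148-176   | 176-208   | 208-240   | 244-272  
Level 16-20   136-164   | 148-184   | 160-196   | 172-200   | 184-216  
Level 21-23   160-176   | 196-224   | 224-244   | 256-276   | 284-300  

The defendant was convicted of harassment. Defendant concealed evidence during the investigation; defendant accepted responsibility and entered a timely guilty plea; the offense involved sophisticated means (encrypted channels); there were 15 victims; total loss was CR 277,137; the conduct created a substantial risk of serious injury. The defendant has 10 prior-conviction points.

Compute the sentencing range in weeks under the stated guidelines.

132-160 weeks

Base offense level for harassment: 4.
R1 applies: 4 − 4 = 0.
R2 applies: 0 + 2 = 2.
R3 applies: 2 + 3 = 5.
R4 applies (level before this adjustment is 5 ≥ 3, so +4): 5 + 4 = 9.
R5 applies: 9 + 1 = 10.
R6 does not apply.
R7 applies (level before this adjustment is 10 < 14, so +1): 10 + 1 = 11.
Final offense level: 11.
Criminal history: 10 prior points → Category IV (10-13).
Level 11 falls in the 10-13 band.
Grid: Level 10-13 × Category IV = 132-160 weeks.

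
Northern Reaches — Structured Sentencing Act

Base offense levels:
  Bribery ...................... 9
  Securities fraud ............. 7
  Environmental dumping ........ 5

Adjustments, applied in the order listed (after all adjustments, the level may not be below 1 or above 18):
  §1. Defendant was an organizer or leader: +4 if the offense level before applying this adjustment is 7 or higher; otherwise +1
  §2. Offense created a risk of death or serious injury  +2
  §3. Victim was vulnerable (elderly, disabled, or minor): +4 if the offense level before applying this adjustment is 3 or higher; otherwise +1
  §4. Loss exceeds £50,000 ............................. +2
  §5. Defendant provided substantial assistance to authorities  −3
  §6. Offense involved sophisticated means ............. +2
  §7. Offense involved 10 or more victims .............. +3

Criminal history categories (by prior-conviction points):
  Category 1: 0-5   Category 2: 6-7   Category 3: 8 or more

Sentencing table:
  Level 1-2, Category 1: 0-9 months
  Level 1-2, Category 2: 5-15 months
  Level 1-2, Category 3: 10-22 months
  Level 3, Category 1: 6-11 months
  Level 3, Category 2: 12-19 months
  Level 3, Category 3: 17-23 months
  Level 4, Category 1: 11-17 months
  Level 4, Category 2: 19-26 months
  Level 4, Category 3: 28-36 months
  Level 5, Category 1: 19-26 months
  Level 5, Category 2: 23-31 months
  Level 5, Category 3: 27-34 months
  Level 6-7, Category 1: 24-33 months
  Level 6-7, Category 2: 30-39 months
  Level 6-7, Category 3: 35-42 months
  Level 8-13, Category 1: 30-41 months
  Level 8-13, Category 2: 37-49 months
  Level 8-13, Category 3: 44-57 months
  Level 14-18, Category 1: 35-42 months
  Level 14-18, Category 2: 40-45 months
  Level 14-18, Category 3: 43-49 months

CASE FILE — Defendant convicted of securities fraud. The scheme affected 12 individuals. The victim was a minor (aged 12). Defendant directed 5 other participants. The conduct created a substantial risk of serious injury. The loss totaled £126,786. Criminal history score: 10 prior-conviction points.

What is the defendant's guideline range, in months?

Base offense level for securities fraud: 7.
§1 applies (level before this adjustment is 7 ≥ 7, so +4): 7 + 4 = 11.
§2 applies: 11 + 2 = 13.
§3 applies (level before this adjustment is 13 ≥ 3, so +4): 13 + 4 = 17.
§4 applies: 17 + 2 = 19.
§7 applies: 19 + 3 = 22.
Level 22 exceeds the maximum of 18; capped at 18.
Final offense level: 18.
Criminal history: 10 prior points → Category 3 (8+).
Level 18 falls in the 14-18 band.
Grid: Level 14-18 × Category 3 = 43-49 months.

43-49 months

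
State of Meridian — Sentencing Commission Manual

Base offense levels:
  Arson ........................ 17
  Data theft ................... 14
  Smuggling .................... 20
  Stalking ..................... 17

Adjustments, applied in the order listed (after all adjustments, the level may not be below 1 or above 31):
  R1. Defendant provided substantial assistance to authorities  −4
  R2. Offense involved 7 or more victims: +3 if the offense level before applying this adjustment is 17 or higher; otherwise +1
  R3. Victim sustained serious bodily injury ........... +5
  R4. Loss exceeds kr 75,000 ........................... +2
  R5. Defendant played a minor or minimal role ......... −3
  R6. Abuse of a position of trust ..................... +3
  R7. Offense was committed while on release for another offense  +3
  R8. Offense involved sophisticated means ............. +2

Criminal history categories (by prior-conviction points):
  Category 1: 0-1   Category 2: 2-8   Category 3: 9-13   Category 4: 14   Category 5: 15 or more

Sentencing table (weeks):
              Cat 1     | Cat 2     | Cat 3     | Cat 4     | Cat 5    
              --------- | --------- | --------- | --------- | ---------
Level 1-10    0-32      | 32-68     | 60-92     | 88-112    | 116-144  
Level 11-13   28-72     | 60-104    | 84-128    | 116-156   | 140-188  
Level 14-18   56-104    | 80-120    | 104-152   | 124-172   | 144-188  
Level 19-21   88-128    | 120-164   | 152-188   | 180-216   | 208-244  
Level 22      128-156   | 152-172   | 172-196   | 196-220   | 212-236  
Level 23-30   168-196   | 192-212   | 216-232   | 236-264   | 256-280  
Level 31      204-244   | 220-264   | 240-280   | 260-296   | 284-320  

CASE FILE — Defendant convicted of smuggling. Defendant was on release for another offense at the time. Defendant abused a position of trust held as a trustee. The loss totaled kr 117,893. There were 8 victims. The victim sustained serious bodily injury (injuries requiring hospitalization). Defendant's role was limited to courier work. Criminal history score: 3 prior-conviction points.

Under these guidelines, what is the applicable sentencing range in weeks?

Base offense level for smuggling: 20.
R2 applies (level before this adjustment is 20 ≥ 17, so +3): 20 + 3 = 23.
R3 applies: 23 + 5 = 28.
R4 applies: 28 + 2 = 30.
R5 applies: 30 − 3 = 27.
R6 applies: 27 + 3 = 30.
R7 applies: 30 + 3 = 33.
R8 does not apply.
Level 33 exceeds the maximum of 31; capped at 31.
Final offense level: 31.
Criminal history: 3 prior points → Category 2 (2-8).
Level 31 falls in the 31 band.
Grid: Level 31 × Category 2 = 220-264 weeks.

220-264 weeks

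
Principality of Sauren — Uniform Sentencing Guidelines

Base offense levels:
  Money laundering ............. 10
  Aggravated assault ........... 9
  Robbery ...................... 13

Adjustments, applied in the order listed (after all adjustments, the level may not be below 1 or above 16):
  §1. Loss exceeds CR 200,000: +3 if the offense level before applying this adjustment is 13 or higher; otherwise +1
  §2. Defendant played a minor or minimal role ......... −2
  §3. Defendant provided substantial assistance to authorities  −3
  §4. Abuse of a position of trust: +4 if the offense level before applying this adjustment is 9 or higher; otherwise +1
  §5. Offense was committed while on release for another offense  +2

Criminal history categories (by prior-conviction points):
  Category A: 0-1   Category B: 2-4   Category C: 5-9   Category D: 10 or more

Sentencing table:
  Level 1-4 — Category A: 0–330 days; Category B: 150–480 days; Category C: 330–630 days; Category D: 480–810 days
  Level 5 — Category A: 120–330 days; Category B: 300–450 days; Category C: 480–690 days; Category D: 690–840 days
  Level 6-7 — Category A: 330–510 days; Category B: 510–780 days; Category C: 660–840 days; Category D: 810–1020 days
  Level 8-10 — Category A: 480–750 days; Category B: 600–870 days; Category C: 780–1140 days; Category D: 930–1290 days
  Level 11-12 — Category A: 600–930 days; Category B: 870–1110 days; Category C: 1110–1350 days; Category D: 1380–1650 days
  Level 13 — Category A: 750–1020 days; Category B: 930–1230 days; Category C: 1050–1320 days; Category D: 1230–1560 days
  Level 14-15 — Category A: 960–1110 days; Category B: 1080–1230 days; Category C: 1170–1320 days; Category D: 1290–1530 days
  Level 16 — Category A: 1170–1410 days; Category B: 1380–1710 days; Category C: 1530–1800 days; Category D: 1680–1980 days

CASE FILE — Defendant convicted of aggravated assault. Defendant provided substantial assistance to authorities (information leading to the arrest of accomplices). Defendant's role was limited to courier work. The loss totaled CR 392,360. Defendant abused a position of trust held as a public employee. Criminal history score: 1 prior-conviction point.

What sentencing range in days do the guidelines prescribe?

330-510 days

Base offense level for aggravated assault: 9.
§1 applies (level before this adjustment is 9 < 13, so +1): 9 + 1 = 10.
§2 applies: 10 − 2 = 8.
§3 applies: 8 − 3 = 5.
§4 applies (level before this adjustment is 5 < 9, so +1): 5 + 1 = 6.
Final offense level: 6.
Criminal history: 1 prior point → Category A (0-1).
Level 6 falls in the 6-7 band.
Grid: Level 6-7 × Category A = 330-510 days.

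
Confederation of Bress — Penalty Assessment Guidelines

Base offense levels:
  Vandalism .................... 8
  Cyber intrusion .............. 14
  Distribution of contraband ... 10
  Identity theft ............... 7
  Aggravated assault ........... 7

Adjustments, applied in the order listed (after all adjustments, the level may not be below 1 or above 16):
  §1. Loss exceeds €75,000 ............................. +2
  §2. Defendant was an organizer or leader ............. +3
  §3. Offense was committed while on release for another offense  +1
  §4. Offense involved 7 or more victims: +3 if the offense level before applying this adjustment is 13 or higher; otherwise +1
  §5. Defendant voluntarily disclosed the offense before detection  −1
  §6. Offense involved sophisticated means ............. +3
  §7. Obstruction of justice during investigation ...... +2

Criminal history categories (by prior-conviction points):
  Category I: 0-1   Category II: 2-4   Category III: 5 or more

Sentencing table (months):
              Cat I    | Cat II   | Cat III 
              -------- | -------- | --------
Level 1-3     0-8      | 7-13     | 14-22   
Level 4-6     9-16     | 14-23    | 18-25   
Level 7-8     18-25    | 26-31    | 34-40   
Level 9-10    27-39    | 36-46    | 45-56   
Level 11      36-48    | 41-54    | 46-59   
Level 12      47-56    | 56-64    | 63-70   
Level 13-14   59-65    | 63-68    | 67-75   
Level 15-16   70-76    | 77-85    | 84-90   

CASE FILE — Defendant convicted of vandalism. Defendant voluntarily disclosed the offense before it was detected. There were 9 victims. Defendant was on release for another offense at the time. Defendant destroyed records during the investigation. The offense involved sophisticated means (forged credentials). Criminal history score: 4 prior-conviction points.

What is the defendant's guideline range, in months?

63-68 months

Base offense level for vandalism: 8.
§1 does not apply.
§3 applies: 8 + 1 = 9.
§4 applies (level before this adjustment is 9 < 13, so +1): 9 + 1 = 10.
§5 applies: 10 − 1 = 9.
§6 applies: 9 + 3 = 12.
§7 applies: 12 + 2 = 14.
Final offense level: 14.
Criminal history: 4 prior points → Category II (2-4).
Level 14 falls in the 13-14 band.
Grid: Level 13-14 × Category II = 63-68 months.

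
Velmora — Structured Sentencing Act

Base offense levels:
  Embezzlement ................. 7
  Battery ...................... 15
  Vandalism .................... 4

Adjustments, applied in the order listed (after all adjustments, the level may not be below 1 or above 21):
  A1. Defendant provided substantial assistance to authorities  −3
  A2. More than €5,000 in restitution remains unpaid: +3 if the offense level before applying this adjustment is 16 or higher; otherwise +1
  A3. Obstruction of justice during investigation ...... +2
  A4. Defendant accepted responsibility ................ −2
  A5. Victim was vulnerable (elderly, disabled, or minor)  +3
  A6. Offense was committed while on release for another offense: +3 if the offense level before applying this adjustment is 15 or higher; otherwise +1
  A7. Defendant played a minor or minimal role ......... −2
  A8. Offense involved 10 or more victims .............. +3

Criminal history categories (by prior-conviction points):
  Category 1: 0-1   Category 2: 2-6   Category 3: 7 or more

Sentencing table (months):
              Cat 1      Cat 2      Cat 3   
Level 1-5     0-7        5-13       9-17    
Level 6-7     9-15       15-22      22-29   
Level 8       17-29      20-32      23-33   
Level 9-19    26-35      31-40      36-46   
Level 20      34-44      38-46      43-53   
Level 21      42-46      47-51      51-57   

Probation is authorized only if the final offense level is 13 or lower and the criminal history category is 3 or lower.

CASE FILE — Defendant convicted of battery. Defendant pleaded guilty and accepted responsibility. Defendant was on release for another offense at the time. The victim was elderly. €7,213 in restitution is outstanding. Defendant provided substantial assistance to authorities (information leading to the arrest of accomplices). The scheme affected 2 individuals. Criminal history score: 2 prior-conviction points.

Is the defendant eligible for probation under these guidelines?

No

Base offense level for battery: 15.
A1 applies: 15 − 3 = 12.
A2 applies (level before this adjustment is 12 < 16, so +1): 12 + 1 = 13.
A4 applies: 13 − 2 = 11.
A5 applies: 11 + 3 = 14.
A6 applies (level before this adjustment is 14 < 15, so +1): 14 + 1 = 15.
A8 does not apply.
Final offense level: 15.
Criminal history: 2 prior points → Category 2 (2-6).
Level 15 falls in the 9-19 band.
Grid: Level 9-19 × Category 2 = 31-40 months.
Probation check: level 15 > 13 and category 2 ≤ 3 → not eligible.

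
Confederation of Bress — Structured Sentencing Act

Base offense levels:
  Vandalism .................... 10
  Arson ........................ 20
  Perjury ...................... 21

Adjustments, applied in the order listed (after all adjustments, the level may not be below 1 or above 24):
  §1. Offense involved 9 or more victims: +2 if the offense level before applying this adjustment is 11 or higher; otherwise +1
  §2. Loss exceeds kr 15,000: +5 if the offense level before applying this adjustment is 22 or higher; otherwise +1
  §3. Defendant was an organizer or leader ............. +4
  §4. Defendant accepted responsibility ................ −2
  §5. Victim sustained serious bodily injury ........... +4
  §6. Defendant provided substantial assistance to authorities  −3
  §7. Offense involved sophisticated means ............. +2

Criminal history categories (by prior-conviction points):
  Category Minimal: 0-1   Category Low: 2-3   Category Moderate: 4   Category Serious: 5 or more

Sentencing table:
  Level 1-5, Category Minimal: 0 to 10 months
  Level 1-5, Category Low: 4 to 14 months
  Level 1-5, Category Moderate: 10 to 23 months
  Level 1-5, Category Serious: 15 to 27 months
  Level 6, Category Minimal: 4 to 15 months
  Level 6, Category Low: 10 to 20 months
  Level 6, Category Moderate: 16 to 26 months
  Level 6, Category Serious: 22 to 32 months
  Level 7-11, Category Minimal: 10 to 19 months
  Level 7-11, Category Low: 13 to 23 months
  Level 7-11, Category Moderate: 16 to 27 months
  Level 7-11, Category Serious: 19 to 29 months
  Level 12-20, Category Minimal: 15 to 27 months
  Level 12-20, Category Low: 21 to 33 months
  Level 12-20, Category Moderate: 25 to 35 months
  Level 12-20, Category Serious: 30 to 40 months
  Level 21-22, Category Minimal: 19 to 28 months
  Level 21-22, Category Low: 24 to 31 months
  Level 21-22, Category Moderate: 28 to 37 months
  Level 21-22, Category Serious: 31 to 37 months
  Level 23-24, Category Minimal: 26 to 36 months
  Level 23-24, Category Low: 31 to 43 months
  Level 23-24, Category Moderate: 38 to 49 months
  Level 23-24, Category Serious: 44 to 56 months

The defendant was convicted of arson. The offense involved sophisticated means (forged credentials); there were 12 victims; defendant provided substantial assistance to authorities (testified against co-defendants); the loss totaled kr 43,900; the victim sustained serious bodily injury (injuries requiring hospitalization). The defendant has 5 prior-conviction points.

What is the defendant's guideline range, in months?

Base offense level for arson: 20.
§1 applies (level before this adjustment is 20 ≥ 11, so +2): 20 + 2 = 22.
§2 applies (level before this adjustment is 22 ≥ 22, so +5): 22 + 5 = 27.
§3 does not apply.
§5 applies: 27 + 4 = 31.
§6 applies: 31 − 3 = 28.
§7 applies: 28 + 2 = 30.
Level 30 exceeds the maximum of 24; capped at 24.
Final offense level: 24.
Criminal history: 5 prior points → Category Serious (5+).
Level 24 falls in the 23-24 band.
Grid: Level 23-24 × Category Serious = 44-56 months.

44-56 months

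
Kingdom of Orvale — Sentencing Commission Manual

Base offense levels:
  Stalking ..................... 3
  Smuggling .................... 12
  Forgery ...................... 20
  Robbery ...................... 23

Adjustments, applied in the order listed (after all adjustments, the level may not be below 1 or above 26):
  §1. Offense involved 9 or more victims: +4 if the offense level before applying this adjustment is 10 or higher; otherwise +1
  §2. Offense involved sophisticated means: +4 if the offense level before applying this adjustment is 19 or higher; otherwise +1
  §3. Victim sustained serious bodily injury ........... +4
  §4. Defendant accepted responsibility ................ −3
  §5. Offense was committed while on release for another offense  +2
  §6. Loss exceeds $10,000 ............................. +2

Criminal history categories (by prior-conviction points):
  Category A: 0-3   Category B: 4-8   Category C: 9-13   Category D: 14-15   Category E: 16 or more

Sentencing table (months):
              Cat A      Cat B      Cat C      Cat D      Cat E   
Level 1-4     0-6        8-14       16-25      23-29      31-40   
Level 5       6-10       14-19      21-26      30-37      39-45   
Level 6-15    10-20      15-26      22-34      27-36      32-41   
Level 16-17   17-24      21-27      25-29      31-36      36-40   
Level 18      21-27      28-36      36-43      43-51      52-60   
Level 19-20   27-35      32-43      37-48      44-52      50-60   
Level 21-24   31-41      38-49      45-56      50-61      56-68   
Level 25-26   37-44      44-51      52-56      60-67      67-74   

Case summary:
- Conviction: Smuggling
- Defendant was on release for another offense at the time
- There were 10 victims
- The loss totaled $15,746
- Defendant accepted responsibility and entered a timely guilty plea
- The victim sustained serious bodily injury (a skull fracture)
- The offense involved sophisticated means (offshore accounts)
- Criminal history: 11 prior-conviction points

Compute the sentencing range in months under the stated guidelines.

45-56 months

Base offense level for smuggling: 12.
§1 applies (level before this adjustment is 12 ≥ 10, so +4): 12 + 4 = 16.
§2 applies (level before this adjustment is 16 < 19, so +1): 16 + 1 = 17.
§3 applies: 17 + 4 = 21.
§4 applies: 21 − 3 = 18.
§5 applies: 18 + 2 = 20.
§6 applies: 20 + 2 = 22.
Final offense level: 22.
Criminal history: 11 prior points → Category C (9-13).
Level 22 falls in the 21-24 band.
Grid: Level 21-24 × Category C = 45-56 months.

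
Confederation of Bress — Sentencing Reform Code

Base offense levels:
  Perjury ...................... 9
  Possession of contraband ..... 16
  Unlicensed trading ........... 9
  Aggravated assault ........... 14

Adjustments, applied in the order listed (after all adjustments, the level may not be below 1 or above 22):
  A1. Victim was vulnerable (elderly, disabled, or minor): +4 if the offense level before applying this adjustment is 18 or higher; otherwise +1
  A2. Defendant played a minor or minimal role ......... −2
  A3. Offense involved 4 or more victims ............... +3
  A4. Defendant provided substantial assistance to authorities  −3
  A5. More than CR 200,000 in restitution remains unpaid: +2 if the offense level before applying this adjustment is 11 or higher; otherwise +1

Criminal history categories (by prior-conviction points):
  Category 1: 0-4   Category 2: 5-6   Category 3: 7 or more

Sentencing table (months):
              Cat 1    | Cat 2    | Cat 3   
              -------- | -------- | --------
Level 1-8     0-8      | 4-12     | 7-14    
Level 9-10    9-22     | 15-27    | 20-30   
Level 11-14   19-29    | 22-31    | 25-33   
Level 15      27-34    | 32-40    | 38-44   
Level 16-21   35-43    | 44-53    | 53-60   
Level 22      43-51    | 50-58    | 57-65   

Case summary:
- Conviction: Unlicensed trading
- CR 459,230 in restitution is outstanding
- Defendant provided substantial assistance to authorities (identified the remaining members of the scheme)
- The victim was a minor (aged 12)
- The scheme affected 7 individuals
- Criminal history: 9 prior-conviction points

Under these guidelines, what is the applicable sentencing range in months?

25-33 months

Base offense level for unlicensed trading: 9.
A1 applies (level before this adjustment is 9 < 18, so +1): 9 + 1 = 10.
A3 applies: 10 + 3 = 13.
A4 applies: 13 − 3 = 10.
A5 applies (level before this adjustment is 10 < 11, so +1): 10 + 1 = 11.
Final offense level: 11.
Criminal history: 9 prior points → Category 3 (7+).
Level 11 falls in the 11-14 band.
Grid: Level 11-14 × Category 3 = 25-33 months.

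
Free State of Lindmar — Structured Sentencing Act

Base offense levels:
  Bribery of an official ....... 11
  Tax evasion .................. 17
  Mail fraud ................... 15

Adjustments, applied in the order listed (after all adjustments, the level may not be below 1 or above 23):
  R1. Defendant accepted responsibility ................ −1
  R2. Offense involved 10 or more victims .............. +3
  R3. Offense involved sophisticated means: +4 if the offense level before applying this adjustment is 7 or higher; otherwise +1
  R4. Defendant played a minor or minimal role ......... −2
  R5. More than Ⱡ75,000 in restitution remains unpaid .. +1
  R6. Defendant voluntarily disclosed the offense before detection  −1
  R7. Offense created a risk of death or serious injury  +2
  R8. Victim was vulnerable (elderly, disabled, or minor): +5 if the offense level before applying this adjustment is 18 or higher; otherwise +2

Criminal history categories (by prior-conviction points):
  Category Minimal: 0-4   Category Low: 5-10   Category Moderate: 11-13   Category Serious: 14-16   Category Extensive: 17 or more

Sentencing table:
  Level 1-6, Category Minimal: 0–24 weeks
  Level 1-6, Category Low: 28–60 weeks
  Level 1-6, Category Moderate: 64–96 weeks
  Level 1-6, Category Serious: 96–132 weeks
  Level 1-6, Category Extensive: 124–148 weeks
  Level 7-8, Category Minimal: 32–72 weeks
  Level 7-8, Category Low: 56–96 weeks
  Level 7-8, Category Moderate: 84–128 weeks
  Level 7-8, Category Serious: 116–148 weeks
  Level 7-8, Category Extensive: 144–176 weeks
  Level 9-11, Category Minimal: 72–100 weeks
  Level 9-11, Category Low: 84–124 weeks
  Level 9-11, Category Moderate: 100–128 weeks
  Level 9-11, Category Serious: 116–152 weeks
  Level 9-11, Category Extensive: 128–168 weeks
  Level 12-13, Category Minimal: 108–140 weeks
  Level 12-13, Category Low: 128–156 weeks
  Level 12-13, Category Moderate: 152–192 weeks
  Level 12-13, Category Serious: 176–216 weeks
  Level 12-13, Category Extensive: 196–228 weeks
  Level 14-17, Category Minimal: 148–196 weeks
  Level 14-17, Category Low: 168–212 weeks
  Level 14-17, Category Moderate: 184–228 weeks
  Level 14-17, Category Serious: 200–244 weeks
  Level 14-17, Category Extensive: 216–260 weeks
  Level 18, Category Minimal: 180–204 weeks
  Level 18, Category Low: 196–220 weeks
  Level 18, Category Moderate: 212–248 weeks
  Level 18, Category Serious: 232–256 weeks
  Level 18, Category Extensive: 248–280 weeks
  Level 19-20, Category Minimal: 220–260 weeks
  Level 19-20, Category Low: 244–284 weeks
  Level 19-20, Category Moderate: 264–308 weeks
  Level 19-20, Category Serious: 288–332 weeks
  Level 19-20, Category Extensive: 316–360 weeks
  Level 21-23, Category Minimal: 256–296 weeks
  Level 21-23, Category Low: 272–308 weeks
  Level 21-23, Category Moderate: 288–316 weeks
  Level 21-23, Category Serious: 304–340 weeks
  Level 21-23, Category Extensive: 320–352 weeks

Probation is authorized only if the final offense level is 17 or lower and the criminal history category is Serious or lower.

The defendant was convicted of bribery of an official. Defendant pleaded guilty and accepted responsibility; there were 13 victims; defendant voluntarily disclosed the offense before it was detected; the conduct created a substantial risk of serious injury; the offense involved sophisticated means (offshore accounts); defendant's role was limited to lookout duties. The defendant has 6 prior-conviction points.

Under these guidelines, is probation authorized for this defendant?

Base offense level for bribery of an official: 11.
R1 applies: 11 − 1 = 10.
R2 applies: 10 + 3 = 13.
R3 applies (level before this adjustment is 13 ≥ 7, so +4): 13 + 4 = 17.
R4 applies: 17 − 2 = 15.
R5 does not apply.
R6 applies: 15 − 1 = 14.
R7 applies: 14 + 2 = 16.
Final offense level: 16.
Criminal history: 6 prior points → Category Low (5-10).
Level 16 falls in the 14-17 band.
Grid: Level 14-17 × Category Low = 168-212 weeks.
Probation check: level 16 ≤ 17 and category Low ≤ Serious → eligible.

Yes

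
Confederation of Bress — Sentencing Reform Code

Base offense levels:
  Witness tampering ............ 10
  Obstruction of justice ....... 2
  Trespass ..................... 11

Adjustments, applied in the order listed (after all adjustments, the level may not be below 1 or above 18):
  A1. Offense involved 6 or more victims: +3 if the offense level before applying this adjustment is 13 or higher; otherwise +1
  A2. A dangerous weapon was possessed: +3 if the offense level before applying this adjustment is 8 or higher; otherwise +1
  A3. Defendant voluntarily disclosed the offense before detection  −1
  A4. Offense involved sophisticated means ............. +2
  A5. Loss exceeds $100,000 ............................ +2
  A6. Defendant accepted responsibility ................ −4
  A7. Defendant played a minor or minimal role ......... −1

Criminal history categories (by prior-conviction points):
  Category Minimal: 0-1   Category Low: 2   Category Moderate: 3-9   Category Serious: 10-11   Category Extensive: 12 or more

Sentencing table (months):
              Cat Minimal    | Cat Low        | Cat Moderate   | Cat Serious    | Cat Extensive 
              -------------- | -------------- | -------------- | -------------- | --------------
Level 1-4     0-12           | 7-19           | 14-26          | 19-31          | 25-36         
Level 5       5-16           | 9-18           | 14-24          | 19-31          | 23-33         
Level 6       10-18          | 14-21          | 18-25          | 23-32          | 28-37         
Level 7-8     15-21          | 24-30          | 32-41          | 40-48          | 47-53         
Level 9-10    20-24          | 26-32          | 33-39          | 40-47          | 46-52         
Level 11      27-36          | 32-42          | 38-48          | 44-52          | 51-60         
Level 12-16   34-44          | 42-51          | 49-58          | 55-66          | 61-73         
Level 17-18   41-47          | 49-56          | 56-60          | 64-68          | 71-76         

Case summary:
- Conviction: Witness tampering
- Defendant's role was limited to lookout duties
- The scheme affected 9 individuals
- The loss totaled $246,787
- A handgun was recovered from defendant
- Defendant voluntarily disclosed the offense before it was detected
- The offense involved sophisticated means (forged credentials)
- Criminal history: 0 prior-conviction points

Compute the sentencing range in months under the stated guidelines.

34-44 months

Base offense level for witness tampering: 10.
A1 applies (level before this adjustment is 10 < 13, so +1): 10 + 1 = 11.
A2 applies (level before this adjustment is 11 ≥ 8, so +3): 11 + 3 = 14.
A3 applies: 14 − 1 = 13.
A4 applies: 13 + 2 = 15.
A5 applies: 15 + 2 = 17.
A6 does not apply.
A7 applies: 17 − 1 = 16.
Final offense level: 16.
Criminal history: 0 prior points → Category Minimal (0-1).
Level 16 falls in the 12-16 band.
Grid: Level 12-16 × Category Minimal = 34-44 months.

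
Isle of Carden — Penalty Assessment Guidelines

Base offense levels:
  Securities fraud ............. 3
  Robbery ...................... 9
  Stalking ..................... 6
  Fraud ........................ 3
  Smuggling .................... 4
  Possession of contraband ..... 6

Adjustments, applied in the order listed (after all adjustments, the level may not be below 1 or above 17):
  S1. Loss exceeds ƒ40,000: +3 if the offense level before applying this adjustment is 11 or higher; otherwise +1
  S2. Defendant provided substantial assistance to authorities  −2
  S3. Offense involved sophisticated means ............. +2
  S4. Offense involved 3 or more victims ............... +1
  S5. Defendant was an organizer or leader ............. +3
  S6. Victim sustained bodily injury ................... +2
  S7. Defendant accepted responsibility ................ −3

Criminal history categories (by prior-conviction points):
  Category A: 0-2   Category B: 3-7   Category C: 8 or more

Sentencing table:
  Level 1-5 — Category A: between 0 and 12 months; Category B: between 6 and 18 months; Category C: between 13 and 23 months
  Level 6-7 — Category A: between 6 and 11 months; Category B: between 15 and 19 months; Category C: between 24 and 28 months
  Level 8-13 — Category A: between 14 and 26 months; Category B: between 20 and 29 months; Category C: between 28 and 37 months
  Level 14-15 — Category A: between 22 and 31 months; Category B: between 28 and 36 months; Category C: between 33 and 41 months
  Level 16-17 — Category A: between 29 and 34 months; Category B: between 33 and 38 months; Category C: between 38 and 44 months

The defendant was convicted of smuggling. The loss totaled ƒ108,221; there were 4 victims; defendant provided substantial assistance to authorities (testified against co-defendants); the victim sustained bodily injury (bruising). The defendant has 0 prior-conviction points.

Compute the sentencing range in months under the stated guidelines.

Base offense level for smuggling: 4.
S1 applies (level before this adjustment is 4 < 11, so +1): 4 + 1 = 5.
S2 applies: 5 − 2 = 3.
S4 applies: 3 + 1 = 4.
S5 does not apply.
S6 applies: 4 + 2 = 6.
Final offense level: 6.
Criminal history: 0 prior points → Category A (0-2).
Level 6 falls in the 6-7 band.
Grid: Level 6-7 × Category A = 6-11 months.

6-11 months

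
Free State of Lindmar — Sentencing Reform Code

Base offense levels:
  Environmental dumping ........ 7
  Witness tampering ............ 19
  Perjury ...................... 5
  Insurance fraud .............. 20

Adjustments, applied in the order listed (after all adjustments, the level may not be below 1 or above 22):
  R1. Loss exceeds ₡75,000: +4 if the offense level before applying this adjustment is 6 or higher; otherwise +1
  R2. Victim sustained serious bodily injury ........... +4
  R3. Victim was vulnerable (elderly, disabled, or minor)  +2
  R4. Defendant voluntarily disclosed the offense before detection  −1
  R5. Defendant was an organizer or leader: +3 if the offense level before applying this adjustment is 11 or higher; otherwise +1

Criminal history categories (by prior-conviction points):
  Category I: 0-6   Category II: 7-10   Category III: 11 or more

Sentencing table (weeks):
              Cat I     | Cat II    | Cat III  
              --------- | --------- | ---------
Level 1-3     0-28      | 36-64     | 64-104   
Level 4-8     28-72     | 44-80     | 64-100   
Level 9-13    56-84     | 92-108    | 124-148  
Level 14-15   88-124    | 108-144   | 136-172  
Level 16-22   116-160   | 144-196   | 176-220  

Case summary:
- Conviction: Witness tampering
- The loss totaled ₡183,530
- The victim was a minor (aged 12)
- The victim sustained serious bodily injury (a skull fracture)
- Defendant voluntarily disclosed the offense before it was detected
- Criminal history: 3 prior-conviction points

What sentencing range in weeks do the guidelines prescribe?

116-160 weeks

Base offense level for witness tampering: 19.
R1 applies (level before this adjustment is 19 ≥ 6, so +4): 19 + 4 = 23.
R2 applies: 23 + 4 = 27.
R3 applies: 27 + 2 = 29.
R4 applies: 29 − 1 = 28.
R5 does not apply.
Level 28 exceeds the maximum of 22; capped at 22.
Final offense level: 22.
Criminal history: 3 prior points → Category I (0-6).
Level 22 falls in the 16-22 band.
Grid: Level 16-22 × Category I = 116-160 weeks.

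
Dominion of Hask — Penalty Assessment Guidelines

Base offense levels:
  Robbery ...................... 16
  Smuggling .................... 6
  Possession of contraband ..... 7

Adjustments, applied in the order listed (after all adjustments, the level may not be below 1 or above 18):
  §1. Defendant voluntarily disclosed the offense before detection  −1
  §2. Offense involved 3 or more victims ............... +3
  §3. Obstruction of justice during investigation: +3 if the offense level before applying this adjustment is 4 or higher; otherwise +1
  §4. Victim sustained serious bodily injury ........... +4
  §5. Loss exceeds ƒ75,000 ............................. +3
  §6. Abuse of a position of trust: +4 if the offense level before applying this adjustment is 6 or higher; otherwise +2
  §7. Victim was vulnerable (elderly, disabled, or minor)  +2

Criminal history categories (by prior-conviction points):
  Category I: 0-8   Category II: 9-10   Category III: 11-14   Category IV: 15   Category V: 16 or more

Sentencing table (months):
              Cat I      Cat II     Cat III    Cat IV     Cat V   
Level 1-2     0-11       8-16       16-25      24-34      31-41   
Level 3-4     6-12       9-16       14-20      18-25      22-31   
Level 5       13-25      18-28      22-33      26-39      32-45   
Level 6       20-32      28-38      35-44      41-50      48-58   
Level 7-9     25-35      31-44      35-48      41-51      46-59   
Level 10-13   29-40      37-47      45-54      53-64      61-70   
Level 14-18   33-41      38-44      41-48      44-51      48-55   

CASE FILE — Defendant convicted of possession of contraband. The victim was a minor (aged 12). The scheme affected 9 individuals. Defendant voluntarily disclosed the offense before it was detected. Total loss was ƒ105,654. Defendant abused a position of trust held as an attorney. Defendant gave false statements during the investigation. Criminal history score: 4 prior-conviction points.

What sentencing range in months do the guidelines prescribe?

33-41 months

Base offense level for possession of contraband: 7.
§1 applies: 7 − 1 = 6.
§2 applies: 6 + 3 = 9.
§3 applies (level before this adjustment is 9 ≥ 4, so +3): 9 + 3 = 12.
§5 applies: 12 + 3 = 15.
§6 applies (level before this adjustment is 15 ≥ 6, so +4): 15 + 4 = 19.
§7 applies: 19 + 2 = 21.
Level 21 exceeds the maximum of 18; capped at 18.
Final offense level: 18.
Criminal history: 4 prior points → Category I (0-8).
Level 18 falls in the 14-18 band.
Grid: Level 14-18 × Category I = 33-41 months.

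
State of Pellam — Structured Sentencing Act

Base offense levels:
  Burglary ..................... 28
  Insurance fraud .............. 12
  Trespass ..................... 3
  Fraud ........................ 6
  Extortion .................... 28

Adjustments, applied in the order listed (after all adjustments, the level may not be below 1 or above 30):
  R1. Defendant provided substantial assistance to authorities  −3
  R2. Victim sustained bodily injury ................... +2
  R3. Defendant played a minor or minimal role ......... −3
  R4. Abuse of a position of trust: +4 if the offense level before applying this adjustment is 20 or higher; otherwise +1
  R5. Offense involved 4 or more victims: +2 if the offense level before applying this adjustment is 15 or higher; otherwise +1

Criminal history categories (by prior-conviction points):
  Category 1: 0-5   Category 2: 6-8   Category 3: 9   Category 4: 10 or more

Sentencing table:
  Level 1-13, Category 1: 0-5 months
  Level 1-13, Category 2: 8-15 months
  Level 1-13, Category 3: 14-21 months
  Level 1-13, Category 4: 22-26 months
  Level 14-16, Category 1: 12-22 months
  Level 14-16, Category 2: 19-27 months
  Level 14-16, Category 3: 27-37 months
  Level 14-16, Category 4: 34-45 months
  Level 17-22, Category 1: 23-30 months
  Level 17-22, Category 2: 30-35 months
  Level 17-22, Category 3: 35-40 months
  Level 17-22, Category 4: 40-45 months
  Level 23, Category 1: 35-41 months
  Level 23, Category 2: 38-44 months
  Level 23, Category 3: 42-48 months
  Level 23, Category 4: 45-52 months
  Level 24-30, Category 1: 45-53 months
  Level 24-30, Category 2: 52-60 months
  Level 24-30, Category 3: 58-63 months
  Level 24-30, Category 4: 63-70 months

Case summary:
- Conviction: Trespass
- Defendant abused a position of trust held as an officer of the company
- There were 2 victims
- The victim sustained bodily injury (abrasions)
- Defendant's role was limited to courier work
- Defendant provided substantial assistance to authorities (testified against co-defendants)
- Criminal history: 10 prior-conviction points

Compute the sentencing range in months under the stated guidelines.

Base offense level for trespass: 3.
R1 applies: 3 − 3 = 0.
R2 applies: 0 + 2 = 2.
R3 applies: 2 − 3 = -1.
R4 applies (level before this adjustment is -1 < 20, so +1): -1 + 1 = 0.
R5 does not apply.
Level 0 is below the minimum of 1; floored at 1.
Final offense level: 1.
Criminal history: 10 prior points → Category 4 (10+).
Level 1 falls in the 1-13 band.
Grid: Level 1-13 × Category 4 = 22-26 months.

22-26 months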